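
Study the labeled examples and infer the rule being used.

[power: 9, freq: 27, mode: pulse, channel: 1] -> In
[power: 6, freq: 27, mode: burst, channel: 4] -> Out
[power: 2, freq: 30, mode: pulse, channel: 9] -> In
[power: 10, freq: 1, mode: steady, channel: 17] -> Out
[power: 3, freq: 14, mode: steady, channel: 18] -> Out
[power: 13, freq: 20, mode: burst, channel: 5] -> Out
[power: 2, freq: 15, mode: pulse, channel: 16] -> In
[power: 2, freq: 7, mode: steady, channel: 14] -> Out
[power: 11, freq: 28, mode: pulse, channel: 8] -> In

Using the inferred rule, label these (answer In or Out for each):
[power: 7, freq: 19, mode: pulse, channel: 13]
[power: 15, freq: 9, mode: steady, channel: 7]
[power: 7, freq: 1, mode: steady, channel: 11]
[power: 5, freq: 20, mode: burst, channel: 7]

In, Out, Out, Out

A rule that fits every label: mode is pulse — true of each 'In' example, false of each 'Out' one.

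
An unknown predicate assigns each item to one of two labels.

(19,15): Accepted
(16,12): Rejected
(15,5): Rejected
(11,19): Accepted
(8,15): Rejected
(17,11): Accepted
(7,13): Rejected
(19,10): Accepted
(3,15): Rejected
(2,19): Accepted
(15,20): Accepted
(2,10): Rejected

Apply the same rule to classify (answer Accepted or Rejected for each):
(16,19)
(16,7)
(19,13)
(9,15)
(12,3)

'Accepted' ⟺ max ≥ 17.
(16,19) → max 19 → Accepted. (16,7) → max 16 → Rejected. (19,13) → max 19 → Accepted. (9,15) → max 15 → Rejected. (12,3) → max 12 → Rejected.

Accepted, Rejected, Accepted, Rejected, Rejected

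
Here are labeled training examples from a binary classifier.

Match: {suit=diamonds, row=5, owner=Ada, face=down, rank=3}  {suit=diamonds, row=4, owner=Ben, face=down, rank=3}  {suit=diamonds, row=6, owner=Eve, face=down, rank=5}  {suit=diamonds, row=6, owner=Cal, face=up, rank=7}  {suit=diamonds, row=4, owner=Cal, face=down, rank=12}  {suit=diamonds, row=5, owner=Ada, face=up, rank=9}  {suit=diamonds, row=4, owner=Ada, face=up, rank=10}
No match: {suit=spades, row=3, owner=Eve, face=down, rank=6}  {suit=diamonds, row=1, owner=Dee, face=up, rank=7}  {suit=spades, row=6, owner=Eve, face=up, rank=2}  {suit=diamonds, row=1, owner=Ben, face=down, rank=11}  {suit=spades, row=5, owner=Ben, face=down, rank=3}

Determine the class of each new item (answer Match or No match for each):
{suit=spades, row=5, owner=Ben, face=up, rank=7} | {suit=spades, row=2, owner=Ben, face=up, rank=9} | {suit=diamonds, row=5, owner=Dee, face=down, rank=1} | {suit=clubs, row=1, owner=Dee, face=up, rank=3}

No match, No match, Match, No match

'Match' ⟺ suit is diamonds AND row ≥ 3.
{suit=spades, row=5, owner=Ben, face=up, rank=7}: suit is spades, row = 5, fails the rule → No match. {suit=spades, row=2, owner=Ben, face=up, rank=9}: suit is spades, row = 2, fails the rule → No match. {suit=diamonds, row=5, owner=Dee, face=down, rank=1}: suit is diamonds, row = 5, checks out → Match. {suit=clubs, row=1, owner=Dee, face=up, rank=3}: suit is clubs, row = 1, fails the rule → No match.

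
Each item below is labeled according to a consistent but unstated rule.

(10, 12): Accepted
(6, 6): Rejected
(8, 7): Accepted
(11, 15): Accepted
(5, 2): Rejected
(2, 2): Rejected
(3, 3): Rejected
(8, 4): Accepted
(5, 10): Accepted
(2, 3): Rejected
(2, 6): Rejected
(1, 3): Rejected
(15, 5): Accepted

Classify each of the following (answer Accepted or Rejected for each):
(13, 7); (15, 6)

Accepted, Accepted

The common property of the 'Accepted' items is: max ≥ 7. No 'Rejected' item has it.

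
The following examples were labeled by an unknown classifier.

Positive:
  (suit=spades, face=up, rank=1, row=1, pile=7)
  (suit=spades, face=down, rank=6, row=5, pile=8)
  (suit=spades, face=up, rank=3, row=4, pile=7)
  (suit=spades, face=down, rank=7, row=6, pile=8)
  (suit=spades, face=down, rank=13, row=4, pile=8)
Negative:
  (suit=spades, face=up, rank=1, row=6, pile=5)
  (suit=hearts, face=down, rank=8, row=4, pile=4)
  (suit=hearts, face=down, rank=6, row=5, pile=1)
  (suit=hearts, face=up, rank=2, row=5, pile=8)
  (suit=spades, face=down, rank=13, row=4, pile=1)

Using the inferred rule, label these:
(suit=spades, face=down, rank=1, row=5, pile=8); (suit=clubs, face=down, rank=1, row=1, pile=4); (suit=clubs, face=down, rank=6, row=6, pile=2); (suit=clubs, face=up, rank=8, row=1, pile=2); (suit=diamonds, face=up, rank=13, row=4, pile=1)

Positive, Negative, Negative, Negative, Negative

The rule appears to be: suit is spades AND pile ≥ 7.
(suit=spades, face=down, rank=1, row=5, pile=8): Positive (suit is spades, pile = 8).
(suit=clubs, face=down, rank=1, row=1, pile=4): Negative (suit is clubs, pile = 4).
(suit=clubs, face=down, rank=6, row=6, pile=2): Negative (suit is clubs, pile = 2).
(suit=clubs, face=up, rank=8, row=1, pile=2): Negative (suit is clubs, pile = 2).
(suit=diamonds, face=up, rank=13, row=4, pile=1): Negative (suit is diamonds, pile = 1).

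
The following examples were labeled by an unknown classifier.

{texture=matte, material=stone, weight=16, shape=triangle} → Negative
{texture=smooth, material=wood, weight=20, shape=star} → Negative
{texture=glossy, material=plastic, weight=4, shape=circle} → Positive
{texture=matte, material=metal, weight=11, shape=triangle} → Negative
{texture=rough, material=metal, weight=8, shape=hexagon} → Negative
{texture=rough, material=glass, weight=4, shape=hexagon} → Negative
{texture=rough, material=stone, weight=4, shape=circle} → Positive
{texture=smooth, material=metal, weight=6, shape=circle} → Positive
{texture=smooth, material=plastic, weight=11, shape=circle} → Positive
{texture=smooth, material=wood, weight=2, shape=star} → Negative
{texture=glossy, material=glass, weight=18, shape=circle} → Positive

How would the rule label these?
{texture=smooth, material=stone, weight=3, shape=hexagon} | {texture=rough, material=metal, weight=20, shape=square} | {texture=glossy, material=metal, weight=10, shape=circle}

All 'Positive' examples share one property — shape is circle — and every 'Negative' example lacks it.
{texture=smooth, material=stone, weight=3, shape=hexagon}: shape is hexagon, does not fit → Negative. {texture=rough, material=metal, weight=20, shape=square}: shape is square, does not fit → Negative. {texture=glossy, material=metal, weight=10, shape=circle}: shape is circle, matches → Positive.

Negative, Negative, Positive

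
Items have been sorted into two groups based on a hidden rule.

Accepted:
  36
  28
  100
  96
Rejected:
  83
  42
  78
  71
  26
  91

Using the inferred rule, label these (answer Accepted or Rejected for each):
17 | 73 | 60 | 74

Rejected, Rejected, Accepted, Rejected

Rule: multiple of 4. This holds for each 'Accepted' example and fails for each 'Rejected' one.
17: 17 = 4·4 + 1, does not pass → Rejected.
73: 73 = 4·18 + 1, does not pass → Rejected.
60: 60 = 4·15, fits → Accepted.
74: 74 = 4·18 + 2, does not pass → Rejected.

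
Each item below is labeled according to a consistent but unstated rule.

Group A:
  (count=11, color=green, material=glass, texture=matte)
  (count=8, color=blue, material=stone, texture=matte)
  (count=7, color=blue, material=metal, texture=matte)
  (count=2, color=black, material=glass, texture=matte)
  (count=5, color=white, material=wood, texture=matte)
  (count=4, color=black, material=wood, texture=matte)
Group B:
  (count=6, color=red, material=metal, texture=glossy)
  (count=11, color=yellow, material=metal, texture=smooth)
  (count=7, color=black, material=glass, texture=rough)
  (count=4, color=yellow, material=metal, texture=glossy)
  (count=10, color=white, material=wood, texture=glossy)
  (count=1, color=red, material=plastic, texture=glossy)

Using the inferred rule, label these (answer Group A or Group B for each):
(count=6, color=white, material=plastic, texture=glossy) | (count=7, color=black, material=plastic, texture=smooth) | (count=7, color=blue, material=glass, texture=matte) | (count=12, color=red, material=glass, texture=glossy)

The simplest hypothesis consistent with all the labels is: texture is matte.
(count=6, color=white, material=plastic, texture=glossy): texture is glossy — doesn't qualify, so Group B. (count=7, color=black, material=plastic, texture=smooth): texture is smooth — doesn't qualify, so Group B. (count=7, color=blue, material=glass, texture=matte): texture is matte — satisfies this, so Group A. (count=12, color=red, material=glass, texture=glossy): texture is glossy — doesn't qualify, so Group B.

Group B, Group B, Group A, Group B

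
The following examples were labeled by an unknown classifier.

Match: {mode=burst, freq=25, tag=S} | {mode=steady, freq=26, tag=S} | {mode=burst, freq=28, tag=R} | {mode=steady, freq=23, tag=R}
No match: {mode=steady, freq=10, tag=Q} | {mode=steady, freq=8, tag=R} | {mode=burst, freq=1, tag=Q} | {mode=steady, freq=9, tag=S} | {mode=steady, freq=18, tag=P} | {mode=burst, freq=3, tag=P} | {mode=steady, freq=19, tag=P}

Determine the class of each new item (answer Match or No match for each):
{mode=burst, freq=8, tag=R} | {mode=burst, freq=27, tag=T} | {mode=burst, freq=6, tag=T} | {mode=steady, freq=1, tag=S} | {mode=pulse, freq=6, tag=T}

No match, Match, No match, No match, No match

Rule: freq ≥ 23. This holds for each 'Match' example and fails for each 'No match' one.
No match: {mode=burst, freq=8, tag=R}, since freq = 8.
Match: {mode=burst, freq=27, tag=T}, since freq = 27.
No match: {mode=burst, freq=6, tag=T}, since freq = 6.
No match: {mode=steady, freq=1, tag=S}, since freq = 1.
No match: {mode=pulse, freq=6, tag=T}, since freq = 6.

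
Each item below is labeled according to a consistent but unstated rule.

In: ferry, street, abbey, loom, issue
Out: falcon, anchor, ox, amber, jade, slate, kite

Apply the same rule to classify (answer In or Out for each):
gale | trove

The common property of the 'In' items is: has a double letter. No 'Out' item has it.
gale — no doubled letter, hence Out.
trove — no doubled letter, hence Out.

Out, Out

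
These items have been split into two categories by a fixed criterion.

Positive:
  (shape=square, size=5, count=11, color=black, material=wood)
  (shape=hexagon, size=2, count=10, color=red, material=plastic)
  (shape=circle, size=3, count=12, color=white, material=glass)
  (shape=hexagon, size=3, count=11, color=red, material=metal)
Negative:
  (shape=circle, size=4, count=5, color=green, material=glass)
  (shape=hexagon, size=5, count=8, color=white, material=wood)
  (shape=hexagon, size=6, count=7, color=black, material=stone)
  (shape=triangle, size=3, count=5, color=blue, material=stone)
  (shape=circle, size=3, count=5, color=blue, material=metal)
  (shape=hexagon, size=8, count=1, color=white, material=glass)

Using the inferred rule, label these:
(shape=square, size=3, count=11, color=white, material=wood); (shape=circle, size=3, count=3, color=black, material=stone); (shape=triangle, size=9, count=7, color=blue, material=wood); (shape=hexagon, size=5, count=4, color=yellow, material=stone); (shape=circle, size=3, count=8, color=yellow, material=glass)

Positive, Negative, Negative, Negative, Negative

A rule that fits every label: count ≥ 10 — true of each 'Positive' example, false of each 'Negative' one.
(shape=square, size=3, count=11, color=white, material=wood): Positive (count = 11). (shape=circle, size=3, count=3, color=black, material=stone): Negative (count = 3). (shape=triangle, size=9, count=7, color=blue, material=wood): Negative (count = 7). (shape=hexagon, size=5, count=4, color=yellow, material=stone): Negative (count = 4). (shape=circle, size=3, count=8, color=yellow, material=glass): Negative (count = 8).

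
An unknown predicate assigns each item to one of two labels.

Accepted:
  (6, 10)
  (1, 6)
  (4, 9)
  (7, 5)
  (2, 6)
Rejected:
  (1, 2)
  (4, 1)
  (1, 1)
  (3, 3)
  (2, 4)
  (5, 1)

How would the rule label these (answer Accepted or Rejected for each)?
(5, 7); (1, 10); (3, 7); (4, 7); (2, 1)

The rule appears to be: sum ≥ 7.
(5, 7) — 5+7 = 12, hence Accepted. (1, 10) — 1+10 = 11, hence Accepted. (3, 7) — 3+7 = 10, hence Accepted. (4, 7) — 4+7 = 11, hence Accepted. (2, 1) — 2+1 = 3, hence Rejected.

Accepted, Accepted, Accepted, Accepted, Rejected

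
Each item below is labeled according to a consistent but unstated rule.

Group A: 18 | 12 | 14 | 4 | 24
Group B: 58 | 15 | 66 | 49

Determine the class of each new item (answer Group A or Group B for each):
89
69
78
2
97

The common property of the 'Group A' items is: even AND at most 24. No 'Group B' item has it.
89 → 89 is odd, 89 > 24 → Group B.
69 → 69 is odd, 69 > 24 → Group B.
78 → 78 is even, 78 > 24 → Group B.
2 → 2 is even, 2 ≤ 24 → Group A.
97 → 97 is odd, 97 > 24 → Group B.

Group B, Group B, Group B, Group A, Group B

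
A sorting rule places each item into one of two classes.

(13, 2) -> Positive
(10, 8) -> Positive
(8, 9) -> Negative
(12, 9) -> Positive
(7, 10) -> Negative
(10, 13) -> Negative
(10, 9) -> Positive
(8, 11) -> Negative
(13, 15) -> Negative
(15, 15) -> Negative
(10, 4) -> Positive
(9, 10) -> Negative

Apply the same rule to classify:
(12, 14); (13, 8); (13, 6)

Negative, Positive, Positive

The common property of the 'Positive' items is: first > second. No 'Negative' item has it.
(12, 14): 12 < 14 — does not fit, so Negative. (13, 8): 13 > 8 — matches, so Positive. (13, 6): 13 > 6 — matches, so Positive.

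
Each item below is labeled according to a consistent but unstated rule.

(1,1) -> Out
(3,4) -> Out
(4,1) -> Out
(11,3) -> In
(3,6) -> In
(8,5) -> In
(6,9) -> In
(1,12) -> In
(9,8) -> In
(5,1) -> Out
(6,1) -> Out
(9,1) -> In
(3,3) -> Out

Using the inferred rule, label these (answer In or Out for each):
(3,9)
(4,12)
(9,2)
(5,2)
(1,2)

Every 'In' example satisfies: sum ≥ 9. None of the 'Out' examples do.
In: (3,9), since 3+9 = 12.
In: (4,12), since 4+12 = 16.
In: (9,2), since 9+2 = 11.
Out: (5,2), since 5+2 = 7.
Out: (1,2), since 1+2 = 3.

In, In, In, Out, Out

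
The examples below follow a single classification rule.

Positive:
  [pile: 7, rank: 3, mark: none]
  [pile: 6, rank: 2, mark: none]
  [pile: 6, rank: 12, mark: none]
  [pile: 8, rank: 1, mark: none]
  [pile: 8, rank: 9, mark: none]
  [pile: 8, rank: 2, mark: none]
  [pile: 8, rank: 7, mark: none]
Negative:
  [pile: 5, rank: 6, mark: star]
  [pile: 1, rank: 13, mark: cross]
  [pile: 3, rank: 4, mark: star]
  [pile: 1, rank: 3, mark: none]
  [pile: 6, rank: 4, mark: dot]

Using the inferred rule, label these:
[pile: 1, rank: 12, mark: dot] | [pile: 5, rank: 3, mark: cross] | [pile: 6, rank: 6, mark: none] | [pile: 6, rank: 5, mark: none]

All 'Positive' examples share one property — mark is none AND pile ≥ 3 — and every 'Negative' example lacks it.

Negative, Negative, Positive, Positive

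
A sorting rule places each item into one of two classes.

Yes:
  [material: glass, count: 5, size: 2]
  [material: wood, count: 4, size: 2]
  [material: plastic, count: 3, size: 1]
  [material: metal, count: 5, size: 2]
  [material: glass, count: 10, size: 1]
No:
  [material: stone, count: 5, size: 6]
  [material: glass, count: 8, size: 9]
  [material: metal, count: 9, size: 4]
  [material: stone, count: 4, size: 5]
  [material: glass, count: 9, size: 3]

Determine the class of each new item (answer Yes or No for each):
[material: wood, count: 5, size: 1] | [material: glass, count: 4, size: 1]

The pattern is that an item is 'Yes' exactly when: size ≤ 2.

Yes, Yes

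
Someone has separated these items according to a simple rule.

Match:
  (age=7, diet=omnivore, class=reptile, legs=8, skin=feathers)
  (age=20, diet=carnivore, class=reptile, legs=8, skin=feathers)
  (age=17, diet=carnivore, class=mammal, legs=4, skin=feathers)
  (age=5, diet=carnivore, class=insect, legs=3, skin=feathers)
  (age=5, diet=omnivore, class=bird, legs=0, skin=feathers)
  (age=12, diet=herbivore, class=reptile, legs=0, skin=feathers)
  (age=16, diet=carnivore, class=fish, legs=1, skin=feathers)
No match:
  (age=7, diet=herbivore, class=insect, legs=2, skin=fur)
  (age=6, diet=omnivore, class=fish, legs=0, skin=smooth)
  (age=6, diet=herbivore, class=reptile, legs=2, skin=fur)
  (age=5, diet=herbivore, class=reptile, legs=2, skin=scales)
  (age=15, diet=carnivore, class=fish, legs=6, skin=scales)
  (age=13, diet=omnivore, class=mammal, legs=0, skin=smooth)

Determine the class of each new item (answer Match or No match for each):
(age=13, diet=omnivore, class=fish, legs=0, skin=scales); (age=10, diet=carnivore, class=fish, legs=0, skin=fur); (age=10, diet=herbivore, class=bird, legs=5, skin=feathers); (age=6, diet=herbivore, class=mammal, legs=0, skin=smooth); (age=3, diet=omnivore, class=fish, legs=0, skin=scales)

A rule that fits every label: skin is feathers — true of each 'Match' example, false of each 'No match' one.

No match, No match, Match, No match, No match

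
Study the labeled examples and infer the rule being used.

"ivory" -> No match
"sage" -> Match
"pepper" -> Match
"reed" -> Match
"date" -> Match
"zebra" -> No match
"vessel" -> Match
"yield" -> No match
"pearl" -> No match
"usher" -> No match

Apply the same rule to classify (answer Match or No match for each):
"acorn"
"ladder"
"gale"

No match, Match, Match

The classifier is using: even length.
"acorn" — length 5, hence No match. "ladder" — length 6, hence Match. "gale" — length 4, hence Match.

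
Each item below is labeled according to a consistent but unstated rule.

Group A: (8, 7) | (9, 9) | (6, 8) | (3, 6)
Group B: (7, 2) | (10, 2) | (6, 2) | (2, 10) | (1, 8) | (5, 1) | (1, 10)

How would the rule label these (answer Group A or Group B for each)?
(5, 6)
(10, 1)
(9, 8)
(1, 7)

Group A, Group B, Group A, Group B

The classifier is using: min ≥ 3.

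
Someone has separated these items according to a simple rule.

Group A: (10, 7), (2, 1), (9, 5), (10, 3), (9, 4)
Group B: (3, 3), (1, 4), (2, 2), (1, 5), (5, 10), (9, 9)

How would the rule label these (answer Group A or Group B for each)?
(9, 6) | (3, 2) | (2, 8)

Group A, Group A, Group B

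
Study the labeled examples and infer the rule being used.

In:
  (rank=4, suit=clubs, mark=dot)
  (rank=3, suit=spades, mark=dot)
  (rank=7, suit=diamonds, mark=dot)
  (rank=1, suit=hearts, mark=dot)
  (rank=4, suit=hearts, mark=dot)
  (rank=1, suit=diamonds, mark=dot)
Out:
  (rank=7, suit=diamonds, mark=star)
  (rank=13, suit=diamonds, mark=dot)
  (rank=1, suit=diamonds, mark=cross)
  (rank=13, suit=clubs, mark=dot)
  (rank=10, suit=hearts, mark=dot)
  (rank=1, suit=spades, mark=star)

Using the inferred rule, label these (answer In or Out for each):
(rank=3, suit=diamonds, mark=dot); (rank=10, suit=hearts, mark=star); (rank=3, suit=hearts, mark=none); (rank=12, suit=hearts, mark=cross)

A rule that fits every label: mark is dot AND rank ≤ 7 — true of each 'In' example, false of each 'Out' one.
(rank=3, suit=diamonds, mark=dot): In (mark is dot, rank = 3). (rank=10, suit=hearts, mark=star): Out (mark is star, rank = 10). (rank=3, suit=hearts, mark=none): Out (mark is none, rank = 3). (rank=12, suit=hearts, mark=cross): Out (mark is cross, rank = 12).

In, Out, Out, Out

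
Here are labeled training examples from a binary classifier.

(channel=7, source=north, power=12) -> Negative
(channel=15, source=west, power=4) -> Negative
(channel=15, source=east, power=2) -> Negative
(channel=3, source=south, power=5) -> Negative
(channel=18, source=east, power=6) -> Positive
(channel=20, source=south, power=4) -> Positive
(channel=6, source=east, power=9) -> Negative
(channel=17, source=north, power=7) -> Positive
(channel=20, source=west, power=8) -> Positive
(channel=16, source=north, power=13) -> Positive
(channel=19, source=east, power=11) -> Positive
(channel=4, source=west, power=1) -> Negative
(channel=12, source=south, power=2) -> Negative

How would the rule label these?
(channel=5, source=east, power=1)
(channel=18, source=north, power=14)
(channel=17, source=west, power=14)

Negative, Positive, Positive

The common property of the 'Positive' items is: channel ≥ 16. No 'Negative' item has it.
Negative: (channel=5, source=east, power=1), since channel = 5.
Positive: (channel=18, source=north, power=14), since channel = 18.
Positive: (channel=17, source=west, power=14), since channel = 17.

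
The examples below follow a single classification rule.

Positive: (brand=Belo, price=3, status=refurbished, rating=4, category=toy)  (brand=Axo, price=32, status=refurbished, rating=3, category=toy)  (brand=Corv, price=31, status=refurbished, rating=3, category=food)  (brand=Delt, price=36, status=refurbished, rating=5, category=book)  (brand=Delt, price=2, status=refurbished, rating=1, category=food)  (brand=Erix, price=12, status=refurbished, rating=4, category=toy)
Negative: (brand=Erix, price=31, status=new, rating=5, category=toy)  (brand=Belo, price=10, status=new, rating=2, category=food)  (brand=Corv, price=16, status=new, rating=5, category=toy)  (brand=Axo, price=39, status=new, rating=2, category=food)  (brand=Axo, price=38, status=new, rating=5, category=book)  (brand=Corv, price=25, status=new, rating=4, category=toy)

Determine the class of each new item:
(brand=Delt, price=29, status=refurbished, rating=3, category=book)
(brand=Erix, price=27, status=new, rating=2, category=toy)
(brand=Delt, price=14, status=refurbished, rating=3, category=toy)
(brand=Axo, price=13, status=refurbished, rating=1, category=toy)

Positive, Negative, Positive, Positive

The common property of the 'Positive' items is: status is refurbished. No 'Negative' item has it.
(brand=Delt, price=29, status=refurbished, rating=3, category=book) → status is refurbished → Positive. (brand=Erix, price=27, status=new, rating=2, category=toy) → status is new → Negative. (brand=Delt, price=14, status=refurbished, rating=3, category=toy) → status is refurbished → Positive. (brand=Axo, price=13, status=refurbished, rating=1, category=toy) → status is refurbished → Positive.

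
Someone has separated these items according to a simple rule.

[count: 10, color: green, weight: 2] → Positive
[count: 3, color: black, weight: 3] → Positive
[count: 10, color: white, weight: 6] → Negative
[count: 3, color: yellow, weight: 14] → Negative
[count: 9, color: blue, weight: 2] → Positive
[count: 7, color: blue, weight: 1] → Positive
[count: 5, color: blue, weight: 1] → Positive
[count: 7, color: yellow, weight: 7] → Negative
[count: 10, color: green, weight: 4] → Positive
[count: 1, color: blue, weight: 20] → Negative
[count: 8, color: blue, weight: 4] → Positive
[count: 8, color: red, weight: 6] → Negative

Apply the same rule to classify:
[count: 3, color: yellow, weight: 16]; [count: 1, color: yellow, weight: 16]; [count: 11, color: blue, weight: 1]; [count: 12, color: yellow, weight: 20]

The simplest hypothesis consistent with all the labels is: weight ≤ 4.
[count: 3, color: yellow, weight: 16] — weight = 16, hence Negative. [count: 1, color: yellow, weight: 16] — weight = 16, hence Negative. [count: 11, color: blue, weight: 1] — weight = 1, hence Positive. [count: 12, color: yellow, weight: 20] — weight = 20, hence Negative.

Negative, Negative, Positive, Negative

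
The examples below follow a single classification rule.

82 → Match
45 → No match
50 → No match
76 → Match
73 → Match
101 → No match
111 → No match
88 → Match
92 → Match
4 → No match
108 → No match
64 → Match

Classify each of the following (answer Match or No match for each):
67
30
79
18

Rule: digit sum ≥ 10. This holds for each 'Match' example and fails for each 'No match' one.
67 → digit sum 6+7 = 13 → Match. 30 → digit sum 3+0 = 3 → No match. 79 → digit sum 7+9 = 16 → Match. 18 → digit sum 1+8 = 9 → No match.

Match, No match, Match, No match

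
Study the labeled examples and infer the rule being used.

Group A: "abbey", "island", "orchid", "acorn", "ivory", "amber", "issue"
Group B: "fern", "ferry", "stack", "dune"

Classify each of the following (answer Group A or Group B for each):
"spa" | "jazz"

Group B, Group B

Rule: starts with a vowel. This holds for each 'Group A' example and fails for each 'Group B' one.
Group B: "spa", since starts with 's'.
Group B: "jazz", since starts with 'j'.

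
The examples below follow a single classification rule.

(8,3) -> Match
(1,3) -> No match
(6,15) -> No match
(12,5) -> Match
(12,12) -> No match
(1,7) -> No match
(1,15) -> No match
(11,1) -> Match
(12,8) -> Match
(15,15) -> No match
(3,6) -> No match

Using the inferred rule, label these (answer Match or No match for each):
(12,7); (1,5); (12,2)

Match, No match, Match

The classifier is using: first > second.
(12,7) → 12 > 7 → Match. (1,5) → 1 < 5 → No match. (12,2) → 12 > 2 → Match.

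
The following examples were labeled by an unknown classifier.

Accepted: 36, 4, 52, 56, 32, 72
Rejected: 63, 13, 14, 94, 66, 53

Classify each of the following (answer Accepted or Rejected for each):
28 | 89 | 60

Every 'Accepted' example satisfies: multiple of 4. None of the 'Rejected' examples do.
Accepted: 28, since 28 = 4·7.
Rejected: 89, since 89 = 4·22 + 1.
Accepted: 60, since 60 = 4·15.

Accepted, Rejected, Accepted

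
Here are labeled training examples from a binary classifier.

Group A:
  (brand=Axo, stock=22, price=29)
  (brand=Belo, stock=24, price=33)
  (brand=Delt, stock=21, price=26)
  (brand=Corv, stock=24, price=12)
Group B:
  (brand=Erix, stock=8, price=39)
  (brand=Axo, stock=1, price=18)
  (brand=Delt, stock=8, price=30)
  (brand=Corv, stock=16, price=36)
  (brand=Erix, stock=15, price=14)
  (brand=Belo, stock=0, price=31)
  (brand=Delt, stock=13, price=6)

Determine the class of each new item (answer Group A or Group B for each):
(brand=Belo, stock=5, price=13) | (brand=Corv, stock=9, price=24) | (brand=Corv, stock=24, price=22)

Group B, Group B, Group A

The common property of the 'Group A' items is: stock ≥ 21. No 'Group B' item has it.
(brand=Belo, stock=5, price=13): stock = 5 — fails this test, so Group B.
(brand=Corv, stock=9, price=24): stock = 9 — fails this test, so Group B.
(brand=Corv, stock=24, price=22): stock = 24 — matches, so Group A.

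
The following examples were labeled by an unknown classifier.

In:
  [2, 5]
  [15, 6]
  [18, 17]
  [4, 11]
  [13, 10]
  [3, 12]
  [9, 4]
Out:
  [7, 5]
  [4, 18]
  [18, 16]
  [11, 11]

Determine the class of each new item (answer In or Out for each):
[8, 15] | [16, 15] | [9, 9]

In, In, Out

A rule that fits every label: sum is odd — true of each 'In' example, false of each 'Out' one.
[8, 15]: 8+15 = 23, matches → In.
[16, 15]: 16+15 = 31, matches → In.
[9, 9]: 9+9 = 18, does not satisfy this → Out.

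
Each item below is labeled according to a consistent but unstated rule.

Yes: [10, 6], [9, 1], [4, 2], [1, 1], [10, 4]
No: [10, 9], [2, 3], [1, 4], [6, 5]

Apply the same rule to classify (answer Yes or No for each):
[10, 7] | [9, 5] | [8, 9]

No, Yes, No

The pattern is that an item is 'Yes' exactly when: sum is even.
No: [10, 7], since 10+7 = 17.
Yes: [9, 5], since 9+5 = 14.
No: [8, 9], since 8+9 = 17.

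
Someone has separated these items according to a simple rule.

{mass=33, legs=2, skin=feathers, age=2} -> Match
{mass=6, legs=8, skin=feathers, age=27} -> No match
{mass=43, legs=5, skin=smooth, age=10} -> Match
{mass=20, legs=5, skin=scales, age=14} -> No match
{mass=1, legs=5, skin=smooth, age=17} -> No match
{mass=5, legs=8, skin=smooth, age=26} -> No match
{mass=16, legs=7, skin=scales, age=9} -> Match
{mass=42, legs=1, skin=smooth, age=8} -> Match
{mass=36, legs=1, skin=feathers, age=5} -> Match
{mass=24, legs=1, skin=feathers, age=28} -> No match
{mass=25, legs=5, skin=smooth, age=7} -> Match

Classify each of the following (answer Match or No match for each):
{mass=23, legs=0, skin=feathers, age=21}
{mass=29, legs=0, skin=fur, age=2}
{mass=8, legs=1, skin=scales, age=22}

No match, Match, No match

The simplest hypothesis consistent with all the labels is: age ≤ 10.
{mass=23, legs=0, skin=feathers, age=21}: age = 21 — does not pass, so No match. {mass=29, legs=0, skin=fur, age=2}: age = 2 — passes, so Match. {mass=8, legs=1, skin=scales, age=22}: age = 22 — does not pass, so No match.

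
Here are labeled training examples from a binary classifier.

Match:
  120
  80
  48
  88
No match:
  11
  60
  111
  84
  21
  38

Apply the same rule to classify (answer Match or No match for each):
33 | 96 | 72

No match, Match, Match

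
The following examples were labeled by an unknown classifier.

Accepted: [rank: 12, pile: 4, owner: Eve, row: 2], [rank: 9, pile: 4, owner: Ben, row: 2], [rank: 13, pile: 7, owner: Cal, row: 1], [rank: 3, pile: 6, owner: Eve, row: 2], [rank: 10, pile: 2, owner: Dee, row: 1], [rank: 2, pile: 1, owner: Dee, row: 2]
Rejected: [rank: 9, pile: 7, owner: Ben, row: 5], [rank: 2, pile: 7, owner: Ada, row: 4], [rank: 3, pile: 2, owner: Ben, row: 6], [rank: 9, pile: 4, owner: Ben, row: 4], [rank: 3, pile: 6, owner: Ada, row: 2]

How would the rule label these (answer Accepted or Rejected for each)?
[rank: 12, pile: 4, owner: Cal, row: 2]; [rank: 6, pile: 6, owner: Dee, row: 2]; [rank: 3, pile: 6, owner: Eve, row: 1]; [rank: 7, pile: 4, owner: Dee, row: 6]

The pattern is that an item is 'Accepted' exactly when: owner is not Ada AND row ≤ 2.
[rank: 12, pile: 4, owner: Cal, row: 2]: Accepted (owner is Cal, row = 2). [rank: 6, pile: 6, owner: Dee, row: 2]: Accepted (owner is Dee, row = 2). [rank: 3, pile: 6, owner: Eve, row: 1]: Accepted (owner is Eve, row = 1). [rank: 7, pile: 4, owner: Dee, row: 6]: Rejected (owner is Dee, row = 6).

Accepted, Accepted, Accepted, Rejected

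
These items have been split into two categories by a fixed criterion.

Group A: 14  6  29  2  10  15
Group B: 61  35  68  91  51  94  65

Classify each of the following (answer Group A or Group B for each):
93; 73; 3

A rule that fits every label: at most 29 — true of each 'Group A' example, false of each 'Group B' one.

Group B, Group B, Group A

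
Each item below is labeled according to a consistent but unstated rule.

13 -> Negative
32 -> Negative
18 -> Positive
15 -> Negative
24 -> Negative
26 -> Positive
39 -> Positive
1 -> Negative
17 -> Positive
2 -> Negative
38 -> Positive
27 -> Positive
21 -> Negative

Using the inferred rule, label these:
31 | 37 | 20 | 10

Negative, Positive, Negative, Negative

'Positive' ⟺ digit sum ≥ 7.
Negative: 31, since digit sum 3+1 = 4. Positive: 37, since digit sum 3+7 = 10. Negative: 20, since digit sum 2+0 = 2. Negative: 10, since digit sum 1+0 = 1.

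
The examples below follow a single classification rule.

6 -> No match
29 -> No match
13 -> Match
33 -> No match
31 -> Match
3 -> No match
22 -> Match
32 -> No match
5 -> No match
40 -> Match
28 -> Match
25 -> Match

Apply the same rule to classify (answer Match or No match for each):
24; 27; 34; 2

A rule that fits every label: ≡ 1 (mod 3) — true of each 'Match' example, false of each 'No match' one.
24: No match (24 mod 3 = 0).
27: No match (27 mod 3 = 0).
34: Match (34 mod 3 = 1).
2: No match (2 mod 3 = 2).

No match, No match, Match, No match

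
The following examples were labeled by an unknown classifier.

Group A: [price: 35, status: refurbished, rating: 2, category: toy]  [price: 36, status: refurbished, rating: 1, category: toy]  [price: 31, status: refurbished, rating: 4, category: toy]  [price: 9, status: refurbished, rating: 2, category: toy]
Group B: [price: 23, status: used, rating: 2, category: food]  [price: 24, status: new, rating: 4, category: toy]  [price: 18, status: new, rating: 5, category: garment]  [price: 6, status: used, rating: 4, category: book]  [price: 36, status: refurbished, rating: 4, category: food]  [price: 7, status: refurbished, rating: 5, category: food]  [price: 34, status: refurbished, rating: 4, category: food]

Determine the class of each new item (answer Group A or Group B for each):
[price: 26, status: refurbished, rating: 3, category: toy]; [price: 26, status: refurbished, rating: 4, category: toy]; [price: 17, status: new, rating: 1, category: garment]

Group A, Group A, Group B

The common property of the 'Group A' items is: category is toy AND status is refurbished. No 'Group B' item has it.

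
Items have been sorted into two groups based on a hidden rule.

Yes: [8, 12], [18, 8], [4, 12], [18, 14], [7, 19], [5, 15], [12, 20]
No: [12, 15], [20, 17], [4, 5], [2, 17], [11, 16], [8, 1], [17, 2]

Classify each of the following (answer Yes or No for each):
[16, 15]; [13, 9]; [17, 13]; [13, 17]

No, Yes, Yes, Yes

Checking candidate rules against both groups, what survives is: sum is even.
No: [16, 15], since 16+15 = 31.
Yes: [13, 9], since 13+9 = 22.
Yes: [17, 13], since 17+13 = 30.
Yes: [13, 17], since 13+17 = 30.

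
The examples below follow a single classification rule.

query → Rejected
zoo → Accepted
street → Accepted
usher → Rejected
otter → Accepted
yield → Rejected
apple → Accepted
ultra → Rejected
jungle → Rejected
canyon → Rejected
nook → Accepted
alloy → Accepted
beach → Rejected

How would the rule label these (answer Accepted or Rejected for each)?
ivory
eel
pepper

Rejected, Accepted, Accepted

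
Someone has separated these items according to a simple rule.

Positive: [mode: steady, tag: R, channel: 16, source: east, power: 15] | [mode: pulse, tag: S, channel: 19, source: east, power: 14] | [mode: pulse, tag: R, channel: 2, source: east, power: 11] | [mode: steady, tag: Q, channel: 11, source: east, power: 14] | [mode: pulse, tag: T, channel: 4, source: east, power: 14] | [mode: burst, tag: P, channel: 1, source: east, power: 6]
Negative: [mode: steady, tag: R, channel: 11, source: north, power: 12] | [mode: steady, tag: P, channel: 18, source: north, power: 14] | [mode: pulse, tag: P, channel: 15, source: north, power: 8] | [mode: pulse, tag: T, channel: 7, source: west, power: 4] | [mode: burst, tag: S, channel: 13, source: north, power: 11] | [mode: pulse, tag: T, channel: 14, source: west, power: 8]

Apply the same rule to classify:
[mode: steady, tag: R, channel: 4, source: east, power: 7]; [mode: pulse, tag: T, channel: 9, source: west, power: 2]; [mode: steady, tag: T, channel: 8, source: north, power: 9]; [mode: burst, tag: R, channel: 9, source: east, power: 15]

Positive, Negative, Negative, Positive

Looking at the examples, the only property every 'Positive' case has and every 'Negative' case lacks is: source is east.
[mode: steady, tag: R, channel: 4, source: east, power: 7]: source is east — qualifies, so Positive. [mode: pulse, tag: T, channel: 9, source: west, power: 2]: source is west — fails the rule, so Negative. [mode: steady, tag: T, channel: 8, source: north, power: 9]: source is north — fails the rule, so Negative. [mode: burst, tag: R, channel: 9, source: east, power: 15]: source is east — qualifies, so Positive.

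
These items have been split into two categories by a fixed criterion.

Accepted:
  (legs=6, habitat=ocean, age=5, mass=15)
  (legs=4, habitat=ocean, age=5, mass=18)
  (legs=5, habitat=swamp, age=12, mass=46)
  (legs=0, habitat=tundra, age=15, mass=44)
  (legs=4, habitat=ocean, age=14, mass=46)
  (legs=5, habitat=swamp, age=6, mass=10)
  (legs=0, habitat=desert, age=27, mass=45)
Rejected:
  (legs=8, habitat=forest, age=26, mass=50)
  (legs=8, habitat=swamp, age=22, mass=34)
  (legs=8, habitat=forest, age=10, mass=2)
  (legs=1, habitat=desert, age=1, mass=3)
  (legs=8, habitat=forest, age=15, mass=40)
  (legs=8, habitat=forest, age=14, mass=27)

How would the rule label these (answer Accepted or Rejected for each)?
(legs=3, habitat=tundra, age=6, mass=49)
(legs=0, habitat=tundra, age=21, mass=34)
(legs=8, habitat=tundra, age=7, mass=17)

Accepted, Accepted, Rejected

The pattern is that an item is 'Accepted' exactly when: age ≥ 5 AND legs ≤ 6.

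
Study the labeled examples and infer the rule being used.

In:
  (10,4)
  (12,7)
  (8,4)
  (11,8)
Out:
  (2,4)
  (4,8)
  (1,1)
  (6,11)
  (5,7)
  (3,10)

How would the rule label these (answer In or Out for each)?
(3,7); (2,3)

All 'In' examples share one property — first > second — and every 'Out' example lacks it.

Out, Out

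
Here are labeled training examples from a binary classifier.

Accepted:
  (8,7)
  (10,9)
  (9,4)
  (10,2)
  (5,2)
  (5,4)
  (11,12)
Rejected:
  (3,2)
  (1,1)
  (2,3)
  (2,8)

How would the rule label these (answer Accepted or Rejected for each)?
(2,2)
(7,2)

Rejected, Accepted

The distinguishing property — first ≥ 4 — holds for all the 'Accepted' cases and none of the 'Rejected' cases.
(2,2) → first 2 → Rejected. (7,2) → first 7 → Accepted.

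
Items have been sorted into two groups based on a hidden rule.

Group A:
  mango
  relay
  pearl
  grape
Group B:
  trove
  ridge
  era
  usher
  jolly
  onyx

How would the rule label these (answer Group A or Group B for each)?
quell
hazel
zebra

Group B, Group A, Group A

'Group A' ⟺ length 5 AND contains 'a'.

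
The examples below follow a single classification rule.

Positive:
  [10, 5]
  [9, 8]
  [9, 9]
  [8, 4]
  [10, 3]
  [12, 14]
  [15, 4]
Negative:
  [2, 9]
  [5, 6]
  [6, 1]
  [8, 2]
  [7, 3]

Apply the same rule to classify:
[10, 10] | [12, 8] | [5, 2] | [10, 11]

Positive, Positive, Negative, Positive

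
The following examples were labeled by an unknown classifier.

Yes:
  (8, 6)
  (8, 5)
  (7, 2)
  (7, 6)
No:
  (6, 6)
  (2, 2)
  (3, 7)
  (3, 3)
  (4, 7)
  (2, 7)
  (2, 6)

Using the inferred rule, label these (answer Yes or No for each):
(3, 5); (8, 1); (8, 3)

No, Yes, Yes

All 'Yes' examples share one property — first > second — and every 'No' example lacks it.
(3, 5) → 3 < 5 → No. (8, 1) → 8 > 1 → Yes. (8, 3) → 8 > 3 → Yes.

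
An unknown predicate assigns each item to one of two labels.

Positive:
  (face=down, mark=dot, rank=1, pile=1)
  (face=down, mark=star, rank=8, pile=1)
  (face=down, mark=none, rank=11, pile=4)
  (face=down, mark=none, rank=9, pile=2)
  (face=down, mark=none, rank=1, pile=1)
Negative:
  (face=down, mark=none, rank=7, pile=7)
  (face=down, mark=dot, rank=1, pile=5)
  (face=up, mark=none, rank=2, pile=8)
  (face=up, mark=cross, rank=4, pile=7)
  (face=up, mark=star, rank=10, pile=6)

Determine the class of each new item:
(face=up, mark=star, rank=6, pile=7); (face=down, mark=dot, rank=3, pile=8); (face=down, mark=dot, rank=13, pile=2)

Negative, Negative, Positive

A rule that fits every label: pile ≤ 4 — true of each 'Positive' example, false of each 'Negative' one.
(face=up, mark=star, rank=6, pile=7) → pile = 7 → Negative.
(face=down, mark=dot, rank=3, pile=8) → pile = 8 → Negative.
(face=down, mark=dot, rank=13, pile=2) → pile = 2 → Positive.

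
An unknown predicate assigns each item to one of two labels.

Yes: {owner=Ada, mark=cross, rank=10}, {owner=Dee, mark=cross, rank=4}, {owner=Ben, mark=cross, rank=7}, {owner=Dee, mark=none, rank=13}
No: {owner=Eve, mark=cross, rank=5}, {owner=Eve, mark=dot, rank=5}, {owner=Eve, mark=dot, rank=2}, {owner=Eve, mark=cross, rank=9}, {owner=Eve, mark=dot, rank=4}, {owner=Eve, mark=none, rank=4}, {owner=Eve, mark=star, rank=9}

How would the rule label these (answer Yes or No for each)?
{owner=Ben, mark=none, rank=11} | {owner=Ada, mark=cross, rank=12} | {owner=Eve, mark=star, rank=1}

Every 'Yes' example satisfies: owner is not Eve. None of the 'No' examples do.
{owner=Ben, mark=none, rank=11}: owner is Ben, passes → Yes.
{owner=Ada, mark=cross, rank=12}: owner is Ada, passes → Yes.
{owner=Eve, mark=star, rank=1}: owner is Eve, lacks this property → No.

Yes, Yes, No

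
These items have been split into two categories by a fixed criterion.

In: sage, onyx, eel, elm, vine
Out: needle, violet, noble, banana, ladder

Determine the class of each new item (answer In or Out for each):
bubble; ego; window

Out, In, Out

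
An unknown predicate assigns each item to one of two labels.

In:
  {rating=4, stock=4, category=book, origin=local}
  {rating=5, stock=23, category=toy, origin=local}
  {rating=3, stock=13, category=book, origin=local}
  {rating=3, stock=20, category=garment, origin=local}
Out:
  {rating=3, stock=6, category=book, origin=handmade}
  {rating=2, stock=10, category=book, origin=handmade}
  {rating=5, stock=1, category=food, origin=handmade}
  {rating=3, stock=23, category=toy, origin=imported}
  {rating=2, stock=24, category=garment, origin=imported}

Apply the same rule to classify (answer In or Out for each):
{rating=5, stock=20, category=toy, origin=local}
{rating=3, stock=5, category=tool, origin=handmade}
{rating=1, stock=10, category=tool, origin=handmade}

In, Out, Out

Comparing the two groups points to one rule — origin is local.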